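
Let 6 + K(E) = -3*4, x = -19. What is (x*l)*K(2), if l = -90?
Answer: -30780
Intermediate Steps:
K(E) = -18 (K(E) = -6 - 3*4 = -6 - 12 = -18)
(x*l)*K(2) = -19*(-90)*(-18) = 1710*(-18) = -30780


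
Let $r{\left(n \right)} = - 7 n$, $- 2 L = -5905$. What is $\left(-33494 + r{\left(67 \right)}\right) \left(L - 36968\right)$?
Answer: $\frac{2310536853}{2} \approx 1.1553 \cdot 10^{9}$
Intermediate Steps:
$L = \frac{5905}{2}$ ($L = \left(- \frac{1}{2}\right) \left(-5905\right) = \frac{5905}{2} \approx 2952.5$)
$\left(-33494 + r{\left(67 \right)}\right) \left(L - 36968\right) = \left(-33494 - 469\right) \left(\frac{5905}{2} - 36968\right) = \left(-33494 - 469\right) \left(- \frac{68031}{2}\right) = \left(-33963\right) \left(- \frac{68031}{2}\right) = \frac{2310536853}{2}$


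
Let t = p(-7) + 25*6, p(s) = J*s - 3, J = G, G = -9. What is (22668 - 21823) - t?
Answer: 635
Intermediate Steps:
J = -9
p(s) = -3 - 9*s (p(s) = -9*s - 3 = -3 - 9*s)
t = 210 (t = (-3 - 9*(-7)) + 25*6 = (-3 + 63) + 150 = 60 + 150 = 210)
(22668 - 21823) - t = (22668 - 21823) - 1*210 = 845 - 210 = 635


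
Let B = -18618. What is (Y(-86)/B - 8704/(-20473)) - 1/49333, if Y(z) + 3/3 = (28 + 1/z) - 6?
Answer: 685668215616187/1617150688096332 ≈ 0.42400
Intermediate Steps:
Y(z) = 21 + 1/z (Y(z) = -1 + ((28 + 1/z) - 6) = -1 + (22 + 1/z) = 21 + 1/z)
(Y(-86)/B - 8704/(-20473)) - 1/49333 = ((21 + 1/(-86))/(-18618) - 8704/(-20473)) - 1/49333 = ((21 - 1/86)*(-1/18618) - 8704*(-1/20473)) - 1*1/49333 = ((1805/86)*(-1/18618) + 8704/20473) - 1/49333 = (-1805/1601148 + 8704/20473) - 1/49333 = 13899438427/32780303004 - 1/49333 = 685668215616187/1617150688096332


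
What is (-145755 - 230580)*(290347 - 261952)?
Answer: -10686032325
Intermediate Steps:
(-145755 - 230580)*(290347 - 261952) = -376335*28395 = -10686032325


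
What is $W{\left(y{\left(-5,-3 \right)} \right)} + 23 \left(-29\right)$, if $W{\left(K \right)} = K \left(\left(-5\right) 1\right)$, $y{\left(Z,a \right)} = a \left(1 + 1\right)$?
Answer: $-637$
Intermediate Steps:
$y{\left(Z,a \right)} = 2 a$ ($y{\left(Z,a \right)} = a 2 = 2 a$)
$W{\left(K \right)} = - 5 K$ ($W{\left(K \right)} = K \left(-5\right) = - 5 K$)
$W{\left(y{\left(-5,-3 \right)} \right)} + 23 \left(-29\right) = - 5 \cdot 2 \left(-3\right) + 23 \left(-29\right) = \left(-5\right) \left(-6\right) - 667 = 30 - 667 = -637$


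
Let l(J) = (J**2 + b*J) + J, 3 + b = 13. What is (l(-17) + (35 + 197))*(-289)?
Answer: -96526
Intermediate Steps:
b = 10 (b = -3 + 13 = 10)
l(J) = J**2 + 11*J (l(J) = (J**2 + 10*J) + J = J**2 + 11*J)
(l(-17) + (35 + 197))*(-289) = (-17*(11 - 17) + (35 + 197))*(-289) = (-17*(-6) + 232)*(-289) = (102 + 232)*(-289) = 334*(-289) = -96526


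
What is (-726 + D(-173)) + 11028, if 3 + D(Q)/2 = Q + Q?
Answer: 9604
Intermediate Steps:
D(Q) = -6 + 4*Q (D(Q) = -6 + 2*(Q + Q) = -6 + 2*(2*Q) = -6 + 4*Q)
(-726 + D(-173)) + 11028 = (-726 + (-6 + 4*(-173))) + 11028 = (-726 + (-6 - 692)) + 11028 = (-726 - 698) + 11028 = -1424 + 11028 = 9604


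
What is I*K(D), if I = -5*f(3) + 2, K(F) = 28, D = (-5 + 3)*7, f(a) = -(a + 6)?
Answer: 1316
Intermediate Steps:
f(a) = -6 - a (f(a) = -(6 + a) = -6 - a)
D = -14 (D = -2*7 = -14)
I = 47 (I = -5*(-6 - 1*3) + 2 = -5*(-6 - 3) + 2 = -5*(-9) + 2 = 45 + 2 = 47)
I*K(D) = 47*28 = 1316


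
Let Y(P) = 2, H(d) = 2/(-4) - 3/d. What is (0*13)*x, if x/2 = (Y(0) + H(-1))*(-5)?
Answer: 0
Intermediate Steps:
H(d) = -1/2 - 3/d (H(d) = 2*(-1/4) - 3/d = -1/2 - 3/d)
x = -45 (x = 2*((2 + (1/2)*(-6 - 1*(-1))/(-1))*(-5)) = 2*((2 + (1/2)*(-1)*(-6 + 1))*(-5)) = 2*((2 + (1/2)*(-1)*(-5))*(-5)) = 2*((2 + 5/2)*(-5)) = 2*((9/2)*(-5)) = 2*(-45/2) = -45)
(0*13)*x = (0*13)*(-45) = 0*(-45) = 0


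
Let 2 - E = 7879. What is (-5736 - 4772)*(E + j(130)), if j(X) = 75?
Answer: 81983416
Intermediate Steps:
E = -7877 (E = 2 - 1*7879 = 2 - 7879 = -7877)
(-5736 - 4772)*(E + j(130)) = (-5736 - 4772)*(-7877 + 75) = -10508*(-7802) = 81983416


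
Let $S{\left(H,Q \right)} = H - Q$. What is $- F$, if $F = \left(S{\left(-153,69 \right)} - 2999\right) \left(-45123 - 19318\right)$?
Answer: $-207564461$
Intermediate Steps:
$F = 207564461$ ($F = \left(\left(-153 - 69\right) - 2999\right) \left(-45123 - 19318\right) = \left(\left(-153 - 69\right) - 2999\right) \left(-64441\right) = \left(-222 - 2999\right) \left(-64441\right) = \left(-3221\right) \left(-64441\right) = 207564461$)
$- F = \left(-1\right) 207564461 = -207564461$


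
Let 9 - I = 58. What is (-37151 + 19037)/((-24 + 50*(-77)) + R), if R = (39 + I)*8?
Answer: 3019/659 ≈ 4.5812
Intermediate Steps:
I = -49 (I = 9 - 1*58 = 9 - 58 = -49)
R = -80 (R = (39 - 49)*8 = -10*8 = -80)
(-37151 + 19037)/((-24 + 50*(-77)) + R) = (-37151 + 19037)/((-24 + 50*(-77)) - 80) = -18114/((-24 - 3850) - 80) = -18114/(-3874 - 80) = -18114/(-3954) = -18114*(-1/3954) = 3019/659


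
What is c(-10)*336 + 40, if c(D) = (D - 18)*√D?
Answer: 40 - 9408*I*√10 ≈ 40.0 - 29751.0*I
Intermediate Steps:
c(D) = √D*(-18 + D) (c(D) = (-18 + D)*√D = √D*(-18 + D))
c(-10)*336 + 40 = (√(-10)*(-18 - 10))*336 + 40 = ((I*√10)*(-28))*336 + 40 = -28*I*√10*336 + 40 = -9408*I*√10 + 40 = 40 - 9408*I*√10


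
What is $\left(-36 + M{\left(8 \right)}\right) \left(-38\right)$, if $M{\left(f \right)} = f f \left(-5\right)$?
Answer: $13528$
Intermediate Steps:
$M{\left(f \right)} = - 5 f^{2}$ ($M{\left(f \right)} = f^{2} \left(-5\right) = - 5 f^{2}$)
$\left(-36 + M{\left(8 \right)}\right) \left(-38\right) = \left(-36 - 5 \cdot 8^{2}\right) \left(-38\right) = \left(-36 - 320\right) \left(-38\right) = \left(-356\right) \left(-38\right) = 13528$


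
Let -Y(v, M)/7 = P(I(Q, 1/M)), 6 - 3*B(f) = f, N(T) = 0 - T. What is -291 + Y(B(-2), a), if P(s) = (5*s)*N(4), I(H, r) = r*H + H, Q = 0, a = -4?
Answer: -291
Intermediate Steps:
N(T) = -T
B(f) = 2 - f/3
I(H, r) = H + H*r (I(H, r) = H*r + H = H + H*r)
P(s) = -20*s (P(s) = (5*s)*(-1*4) = (5*s)*(-4) = -20*s)
Y(v, M) = 0 (Y(v, M) = -(-140)*0*(1 + 1/M) = -(-140)*0 = -7*0 = 0)
-291 + Y(B(-2), a) = -291 + 0 = -291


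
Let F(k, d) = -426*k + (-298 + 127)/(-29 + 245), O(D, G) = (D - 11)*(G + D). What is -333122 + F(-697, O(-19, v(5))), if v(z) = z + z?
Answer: -868819/24 ≈ -36201.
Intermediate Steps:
v(z) = 2*z
O(D, G) = (-11 + D)*(D + G)
F(k, d) = -19/24 - 426*k (F(k, d) = -426*k - 171/216 = -426*k - 171*1/216 = -426*k - 19/24 = -19/24 - 426*k)
-333122 + F(-697, O(-19, v(5))) = -333122 + (-19/24 - 426*(-697)) = -333122 + (-19/24 + 296922) = -333122 + 7126109/24 = -868819/24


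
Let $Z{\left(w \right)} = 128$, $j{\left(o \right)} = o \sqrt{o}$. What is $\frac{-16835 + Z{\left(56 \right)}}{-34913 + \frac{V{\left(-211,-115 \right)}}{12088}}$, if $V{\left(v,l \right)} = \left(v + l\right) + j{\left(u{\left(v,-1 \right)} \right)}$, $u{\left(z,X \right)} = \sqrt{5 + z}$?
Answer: $\frac{201954216}{422028670 - \left(-206\right)^{\frac{3}{4}}} \approx 0.47853 + 4.3597 \cdot 10^{-8} i$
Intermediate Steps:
$j{\left(o \right)} = o^{\frac{3}{2}}$
$V{\left(v,l \right)} = l + v + \left(5 + v\right)^{\frac{3}{4}}$ ($V{\left(v,l \right)} = \left(v + l\right) + \left(\sqrt{5 + v}\right)^{\frac{3}{2}} = \left(l + v\right) + \left(5 + v\right)^{\frac{3}{4}} = l + v + \left(5 + v\right)^{\frac{3}{4}}$)
$\frac{-16835 + Z{\left(56 \right)}}{-34913 + \frac{V{\left(-211,-115 \right)}}{12088}} = \frac{-16835 + 128}{-34913 + \frac{-115 - 211 + \left(5 - 211\right)^{\frac{3}{4}}}{12088}} = - \frac{16707}{-34913 + \left(-115 - 211 + \left(-206\right)^{\frac{3}{4}}\right) \frac{1}{12088}} = - \frac{16707}{-34913 + \left(-326 + \left(-206\right)^{\frac{3}{4}}\right) \frac{1}{12088}} = - \frac{16707}{-34913 - \left(\frac{163}{6044} - \frac{\left(-206\right)^{\frac{3}{4}}}{12088}\right)} = - \frac{16707}{- \frac{211014335}{6044} + \frac{\left(-206\right)^{\frac{3}{4}}}{12088}}$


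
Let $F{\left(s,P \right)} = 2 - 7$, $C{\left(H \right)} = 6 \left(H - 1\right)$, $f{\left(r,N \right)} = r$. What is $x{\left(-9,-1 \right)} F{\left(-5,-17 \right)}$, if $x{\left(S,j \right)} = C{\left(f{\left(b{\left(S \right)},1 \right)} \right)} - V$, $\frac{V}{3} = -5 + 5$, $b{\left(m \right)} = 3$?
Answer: $-60$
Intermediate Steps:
$C{\left(H \right)} = -6 + 6 H$ ($C{\left(H \right)} = 6 \left(-1 + H\right) = -6 + 6 H$)
$V = 0$ ($V = 3 \left(-5 + 5\right) = 3 \cdot 0 = 0$)
$x{\left(S,j \right)} = 12$ ($x{\left(S,j \right)} = \left(-6 + 6 \cdot 3\right) - 0 = \left(-6 + 18\right) + 0 = 12 + 0 = 12$)
$F{\left(s,P \right)} = -5$
$x{\left(-9,-1 \right)} F{\left(-5,-17 \right)} = 12 \left(-5\right) = -60$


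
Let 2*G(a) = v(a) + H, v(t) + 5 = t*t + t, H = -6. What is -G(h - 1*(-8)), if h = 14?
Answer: -495/2 ≈ -247.50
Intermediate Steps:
v(t) = -5 + t + t² (v(t) = -5 + (t*t + t) = -5 + (t² + t) = -5 + (t + t²) = -5 + t + t²)
G(a) = -11/2 + a/2 + a²/2 (G(a) = ((-5 + a + a²) - 6)/2 = (-11 + a + a²)/2 = -11/2 + a/2 + a²/2)
-G(h - 1*(-8)) = -(-11/2 + (14 - 1*(-8))/2 + (14 - 1*(-8))²/2) = -(-11/2 + (14 + 8)/2 + (14 + 8)²/2) = -(-11/2 + (½)*22 + (½)*22²) = -(-11/2 + 11 + (½)*484) = -(-11/2 + 11 + 242) = -1*495/2 = -495/2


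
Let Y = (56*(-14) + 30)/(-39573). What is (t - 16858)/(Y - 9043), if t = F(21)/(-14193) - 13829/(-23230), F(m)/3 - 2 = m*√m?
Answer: 24438278066374191/13109661980303350 + 39573*√21/80620269235 ≈ 1.8641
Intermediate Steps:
F(m) = 6 + 3*m^(3/2) (F(m) = 6 + 3*(m*√m) = 6 + 3*m^(3/2))
Y = 754/39573 (Y = (-784 + 30)*(-1/39573) = -754*(-1/39573) = 754/39573 ≈ 0.019053)
t = 65378539/109901130 - 7*√21/1577 (t = (6 + 3*21^(3/2))/(-14193) - 13829/(-23230) = (6 + 3*(21*√21))*(-1/14193) - 13829*(-1/23230) = (6 + 63*√21)*(-1/14193) + 13829/23230 = (-2/4731 - 7*√21/1577) + 13829/23230 = 65378539/109901130 - 7*√21/1577 ≈ 0.57454)
(t - 16858)/(Y - 9043) = ((65378539/109901130 - 7*√21/1577) - 16858)/(754/39573 - 9043) = (-1852647871001/109901130 - 7*√21/1577)/(-357857885/39573) = (-1852647871001/109901130 - 7*√21/1577)*(-39573/357857885) = 24438278066374191/13109661980303350 + 39573*√21/80620269235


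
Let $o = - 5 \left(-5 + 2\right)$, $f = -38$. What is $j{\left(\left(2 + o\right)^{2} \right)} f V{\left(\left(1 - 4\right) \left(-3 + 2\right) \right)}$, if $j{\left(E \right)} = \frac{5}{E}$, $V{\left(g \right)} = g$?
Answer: $- \frac{570}{289} \approx -1.9723$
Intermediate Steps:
$o = 15$ ($o = \left(-5\right) \left(-3\right) = 15$)
$j{\left(\left(2 + o\right)^{2} \right)} f V{\left(\left(1 - 4\right) \left(-3 + 2\right) \right)} = \frac{5}{\left(2 + 15\right)^{2}} \left(-38\right) \left(1 - 4\right) \left(-3 + 2\right) = \frac{5}{17^{2}} \left(-38\right) \left(\left(-3\right) \left(-1\right)\right) = \frac{5}{289} \left(-38\right) 3 = \left(- \frac{190}{289}\right) 3 = - \frac{570}{289}$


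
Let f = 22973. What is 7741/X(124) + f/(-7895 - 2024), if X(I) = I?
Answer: 73934327/1229956 ≈ 60.111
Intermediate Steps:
7741/X(124) + f/(-7895 - 2024) = 7741/124 + 22973/(-7895 - 2024) = 7741*(1/124) + 22973/(-9919) = 7741/124 + 22973*(-1/9919) = 7741/124 - 22973/9919 = 73934327/1229956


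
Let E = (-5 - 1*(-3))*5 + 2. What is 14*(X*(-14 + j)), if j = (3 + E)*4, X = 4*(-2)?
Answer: 3808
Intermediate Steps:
X = -8
E = -8 (E = (-5 + 3)*5 + 2 = -2*5 + 2 = -10 + 2 = -8)
j = -20 (j = (3 - 8)*4 = -5*4 = -20)
14*(X*(-14 + j)) = 14*(-8*(-14 - 20)) = 14*(-8*(-34)) = 14*272 = 3808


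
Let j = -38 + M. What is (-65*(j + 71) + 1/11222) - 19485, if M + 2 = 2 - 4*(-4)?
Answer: -254402739/11222 ≈ -22670.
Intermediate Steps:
M = 16 (M = -2 + (2 - 4*(-4)) = -2 + (2 + 16) = -2 + 18 = 16)
j = -22 (j = -38 + 16 = -22)
(-65*(j + 71) + 1/11222) - 19485 = (-65*(-22 + 71) + 1/11222) - 19485 = (-65*49 + 1/11222) - 19485 = (-3185 + 1/11222) - 19485 = -35742069/11222 - 19485 = -254402739/11222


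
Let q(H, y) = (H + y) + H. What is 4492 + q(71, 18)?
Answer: 4652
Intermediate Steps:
q(H, y) = y + 2*H
4492 + q(71, 18) = 4492 + (18 + 2*71) = 4492 + (18 + 142) = 4492 + 160 = 4652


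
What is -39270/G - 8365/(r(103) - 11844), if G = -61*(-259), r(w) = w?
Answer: -46987205/26499437 ≈ -1.7731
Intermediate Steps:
G = 15799
-39270/G - 8365/(r(103) - 11844) = -39270/15799 - 8365/(103 - 11844) = -39270*1/15799 - 8365/(-11741) = -5610/2257 - 8365*(-1/11741) = -5610/2257 + 8365/11741 = -46987205/26499437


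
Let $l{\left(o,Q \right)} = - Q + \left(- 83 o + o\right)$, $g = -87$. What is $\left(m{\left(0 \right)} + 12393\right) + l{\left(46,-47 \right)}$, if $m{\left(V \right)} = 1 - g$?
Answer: $8756$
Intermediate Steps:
$l{\left(o,Q \right)} = - Q - 82 o$
$m{\left(V \right)} = 88$ ($m{\left(V \right)} = 1 - -87 = 1 + 87 = 88$)
$\left(m{\left(0 \right)} + 12393\right) + l{\left(46,-47 \right)} = \left(88 + 12393\right) - 3725 = 12481 + \left(47 - 3772\right) = 12481 - 3725 = 8756$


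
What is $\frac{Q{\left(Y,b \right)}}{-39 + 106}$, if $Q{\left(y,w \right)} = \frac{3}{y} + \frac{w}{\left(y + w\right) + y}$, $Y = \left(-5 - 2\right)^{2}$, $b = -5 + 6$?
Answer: $\frac{346}{325017} \approx 0.0010646$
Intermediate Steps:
$b = 1$
$Y = 49$ ($Y = \left(-7\right)^{2} = 49$)
$Q{\left(y,w \right)} = \frac{3}{y} + \frac{w}{w + 2 y}$ ($Q{\left(y,w \right)} = \frac{3}{y} + \frac{w}{\left(w + y\right) + y} = \frac{3}{y} + \frac{w}{w + 2 y}$)
$\frac{Q{\left(Y,b \right)}}{-39 + 106} = \frac{\frac{1}{49} \frac{1}{1 + 2 \cdot 49} \left(3 \cdot 1 + 6 \cdot 49 + 1 \cdot 49\right)}{-39 + 106} = \frac{\frac{1}{49} \frac{1}{1 + 98} \left(3 + 294 + 49\right)}{67} = \frac{1}{49} \cdot \frac{1}{99} \cdot 346 \cdot \frac{1}{67} = \frac{346}{4851} \cdot \frac{1}{67} = \frac{346}{325017}$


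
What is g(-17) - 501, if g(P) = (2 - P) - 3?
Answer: -485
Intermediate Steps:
g(P) = -1 - P
g(-17) - 501 = (-1 - 1*(-17)) - 501 = (-1 + 17) - 501 = 16 - 501 = -485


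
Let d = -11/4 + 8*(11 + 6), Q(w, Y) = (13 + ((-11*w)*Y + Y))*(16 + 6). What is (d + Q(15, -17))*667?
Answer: 164763007/4 ≈ 4.1191e+7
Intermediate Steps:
Q(w, Y) = 286 + 22*Y - 242*Y*w (Q(w, Y) = (13 + (-11*Y*w + Y))*22 = (13 + (Y - 11*Y*w))*22 = (13 + Y - 11*Y*w)*22 = 286 + 22*Y - 242*Y*w)
d = 533/4 (d = -11*¼ + 8*17 = -11/4 + 136 = 533/4 ≈ 133.25)
(d + Q(15, -17))*667 = (533/4 + (286 + 22*(-17) - 242*(-17)*15))*667 = (533/4 + (286 - 374 + 61710))*667 = (533/4 + 61622)*667 = (247021/4)*667 = 164763007/4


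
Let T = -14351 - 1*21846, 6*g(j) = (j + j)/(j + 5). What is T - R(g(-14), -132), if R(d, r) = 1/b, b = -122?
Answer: -4416033/122 ≈ -36197.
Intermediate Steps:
g(j) = j/(3*(5 + j)) (g(j) = ((j + j)/(j + 5))/6 = ((2*j)/(5 + j))/6 = (2*j/(5 + j))/6 = j/(3*(5 + j)))
R(d, r) = -1/122 (R(d, r) = 1/(-122) = -1/122)
T = -36197 (T = -14351 - 21846 = -36197)
T - R(g(-14), -132) = -36197 - 1*(-1/122) = -36197 + 1/122 = -4416033/122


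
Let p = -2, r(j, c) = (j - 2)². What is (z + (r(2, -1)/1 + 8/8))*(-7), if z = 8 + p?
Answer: -49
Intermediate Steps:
r(j, c) = (-2 + j)²
z = 6 (z = 8 - 2 = 6)
(z + (r(2, -1)/1 + 8/8))*(-7) = (6 + ((-2 + 2)²/1 + 8/8))*(-7) = (6 + (0²*1 + 8*(⅛)))*(-7) = (6 + (0*1 + 1))*(-7) = (6 + (0 + 1))*(-7) = (6 + 1)*(-7) = 7*(-7) = -49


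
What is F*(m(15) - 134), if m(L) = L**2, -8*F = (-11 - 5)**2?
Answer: -2912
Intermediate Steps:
F = -32 (F = -(-11 - 5)**2/8 = -1/8*(-16)**2 = -1/8*256 = -32)
F*(m(15) - 134) = -32*(15**2 - 134) = -32*(225 - 134) = -32*91 = -2912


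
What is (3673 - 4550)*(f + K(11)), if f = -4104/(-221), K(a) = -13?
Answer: -1079587/221 ≈ -4885.0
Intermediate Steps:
f = 4104/221 (f = -4104*(-1/221) = 4104/221 ≈ 18.570)
(3673 - 4550)*(f + K(11)) = (3673 - 4550)*(4104/221 - 13) = -877*1231/221 = -1079587/221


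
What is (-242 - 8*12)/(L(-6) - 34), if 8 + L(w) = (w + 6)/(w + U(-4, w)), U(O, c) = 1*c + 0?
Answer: 169/21 ≈ 8.0476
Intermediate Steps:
U(O, c) = c (U(O, c) = c + 0 = c)
L(w) = -8 + (6 + w)/(2*w) (L(w) = -8 + (w + 6)/(w + w) = -8 + (6 + w)/((2*w)) = -8 + (6 + w)*(1/(2*w)) = -8 + (6 + w)/(2*w))
(-242 - 8*12)/(L(-6) - 34) = (-242 - 8*12)/((-15/2 + 3/(-6)) - 34) = (-242 - 96)/((-15/2 + 3*(-⅙)) - 34) = -338/((-15/2 - ½) - 34) = -338/(-8 - 34) = -338/(-42) = -338*(-1/42) = 169/21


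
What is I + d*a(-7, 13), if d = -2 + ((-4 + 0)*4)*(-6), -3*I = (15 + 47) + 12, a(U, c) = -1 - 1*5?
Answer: -1766/3 ≈ -588.67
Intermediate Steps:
a(U, c) = -6 (a(U, c) = -1 - 5 = -6)
I = -74/3 (I = -((15 + 47) + 12)/3 = -(62 + 12)/3 = -⅓*74 = -74/3 ≈ -24.667)
d = 94 (d = -2 - 4*4*(-6) = -2 - 16*(-6) = -2 + 96 = 94)
I + d*a(-7, 13) = -74/3 + 94*(-6) = -74/3 - 564 = -1766/3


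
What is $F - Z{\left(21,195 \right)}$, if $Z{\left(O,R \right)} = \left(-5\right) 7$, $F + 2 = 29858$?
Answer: $29891$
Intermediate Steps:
$F = 29856$ ($F = -2 + 29858 = 29856$)
$Z{\left(O,R \right)} = -35$
$F - Z{\left(21,195 \right)} = 29856 - -35 = 29856 + 35 = 29891$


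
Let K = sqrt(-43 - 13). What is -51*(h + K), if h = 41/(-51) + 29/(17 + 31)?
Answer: 163/16 - 102*I*sqrt(14) ≈ 10.188 - 381.65*I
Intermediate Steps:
h = -163/816 (h = 41*(-1/51) + 29/48 = -41/51 + 29*(1/48) = -41/51 + 29/48 = -163/816 ≈ -0.19975)
K = 2*I*sqrt(14) (K = sqrt(-56) = 2*I*sqrt(14) ≈ 7.4833*I)
-51*(h + K) = -51*(-163/816 + 2*I*sqrt(14)) = 163/16 - 102*I*sqrt(14)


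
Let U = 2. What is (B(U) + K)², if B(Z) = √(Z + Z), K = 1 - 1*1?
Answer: 4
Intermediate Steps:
K = 0 (K = 1 - 1 = 0)
B(Z) = √2*√Z (B(Z) = √(2*Z) = √2*√Z)
(B(U) + K)² = (√2*√2 + 0)² = (2 + 0)² = 2² = 4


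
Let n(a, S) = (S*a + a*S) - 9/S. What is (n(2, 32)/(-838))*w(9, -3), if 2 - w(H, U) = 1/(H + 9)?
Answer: -143045/482688 ≈ -0.29635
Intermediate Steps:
n(a, S) = -9/S + 2*S*a (n(a, S) = (S*a + S*a) - 9/S = 2*S*a - 9/S = -9/S + 2*S*a)
w(H, U) = 2 - 1/(9 + H) (w(H, U) = 2 - 1/(H + 9) = 2 - 1/(9 + H))
(n(2, 32)/(-838))*w(9, -3) = ((-9/32 + 2*32*2)/(-838))*((17 + 2*9)/(9 + 9)) = ((-9*1/32 + 128)*(-1/838))*((17 + 18)/18) = ((-9/32 + 128)*(-1/838))*((1/18)*35) = ((4087/32)*(-1/838))*(35/18) = -4087/26816*35/18 = -143045/482688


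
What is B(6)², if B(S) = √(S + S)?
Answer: 12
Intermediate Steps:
B(S) = √2*√S (B(S) = √(2*S) = √2*√S)
B(6)² = (√2*√6)² = (2*√3)² = 12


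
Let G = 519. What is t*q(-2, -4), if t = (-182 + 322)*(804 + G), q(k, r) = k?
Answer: -370440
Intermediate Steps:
t = 185220 (t = (-182 + 322)*(804 + 519) = 140*1323 = 185220)
t*q(-2, -4) = 185220*(-2) = -370440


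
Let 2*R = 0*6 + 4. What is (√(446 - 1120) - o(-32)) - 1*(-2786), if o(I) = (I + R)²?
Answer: 1886 + I*√674 ≈ 1886.0 + 25.962*I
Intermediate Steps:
R = 2 (R = (0*6 + 4)/2 = (0 + 4)/2 = (½)*4 = 2)
o(I) = (2 + I)² (o(I) = (I + 2)² = (2 + I)²)
(√(446 - 1120) - o(-32)) - 1*(-2786) = (√(446 - 1120) - (2 - 32)²) - 1*(-2786) = (√(-674) - 1*(-30)²) + 2786 = (I*√674 - 1*900) + 2786 = (I*√674 - 900) + 2786 = (-900 + I*√674) + 2786 = 1886 + I*√674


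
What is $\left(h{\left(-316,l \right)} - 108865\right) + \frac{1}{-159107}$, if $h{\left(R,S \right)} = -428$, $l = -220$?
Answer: $- \frac{17389281352}{159107} \approx -1.0929 \cdot 10^{5}$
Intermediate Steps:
$\left(h{\left(-316,l \right)} - 108865\right) + \frac{1}{-159107} = \left(-428 - 108865\right) + \frac{1}{-159107} = -109293 - \frac{1}{159107} = - \frac{17389281352}{159107}$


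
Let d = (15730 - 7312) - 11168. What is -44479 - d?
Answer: -41729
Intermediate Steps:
d = -2750 (d = 8418 - 11168 = -2750)
-44479 - d = -44479 - 1*(-2750) = -44479 + 2750 = -41729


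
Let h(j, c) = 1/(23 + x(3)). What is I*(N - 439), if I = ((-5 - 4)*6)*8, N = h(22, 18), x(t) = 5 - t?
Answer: 4740768/25 ≈ 1.8963e+5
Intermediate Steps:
h(j, c) = 1/25 (h(j, c) = 1/(23 + (5 - 1*3)) = 1/(23 + (5 - 3)) = 1/(23 + 2) = 1/25)
N = 1/25 ≈ 0.040000
I = -432 (I = -9*6*8 = -54*8 = -432)
I*(N - 439) = -432*(1/25 - 439) = -432*(-10974/25) = 4740768/25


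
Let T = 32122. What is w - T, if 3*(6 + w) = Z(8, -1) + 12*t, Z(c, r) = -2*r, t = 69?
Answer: -95554/3 ≈ -31851.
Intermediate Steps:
w = 812/3 (w = -6 + (-2*(-1) + 12*69)/3 = -6 + (2 + 828)/3 = -6 + (1/3)*830 = -6 + 830/3 = 812/3 ≈ 270.67)
w - T = 812/3 - 1*32122 = 812/3 - 32122 = -95554/3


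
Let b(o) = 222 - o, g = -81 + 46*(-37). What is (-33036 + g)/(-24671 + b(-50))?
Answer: 34819/24399 ≈ 1.4271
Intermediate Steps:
g = -1783 (g = -81 - 1702 = -1783)
(-33036 + g)/(-24671 + b(-50)) = (-33036 - 1783)/(-24671 + (222 - 1*(-50))) = -34819/(-24671 + (222 + 50)) = -34819/(-24671 + 272) = -34819/(-24399) = -34819*(-1/24399) = 34819/24399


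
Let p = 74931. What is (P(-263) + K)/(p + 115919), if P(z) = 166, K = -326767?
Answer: -29691/17350 ≈ -1.7113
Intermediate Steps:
(P(-263) + K)/(p + 115919) = (166 - 326767)/(74931 + 115919) = -326601/190850 = -326601*1/190850 = -29691/17350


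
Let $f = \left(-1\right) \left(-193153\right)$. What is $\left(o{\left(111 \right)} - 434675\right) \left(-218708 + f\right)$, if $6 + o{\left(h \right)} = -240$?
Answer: $11114406155$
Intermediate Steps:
$o{\left(h \right)} = -246$ ($o{\left(h \right)} = -6 - 240 = -246$)
$f = 193153$
$\left(o{\left(111 \right)} - 434675\right) \left(-218708 + f\right) = \left(-246 - 434675\right) \left(-218708 + 193153\right) = \left(-434921\right) \left(-25555\right) = 11114406155$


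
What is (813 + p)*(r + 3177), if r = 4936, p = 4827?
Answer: 45757320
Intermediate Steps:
(813 + p)*(r + 3177) = (813 + 4827)*(4936 + 3177) = 5640*8113 = 45757320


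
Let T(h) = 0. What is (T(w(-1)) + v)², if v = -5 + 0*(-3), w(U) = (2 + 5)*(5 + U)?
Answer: 25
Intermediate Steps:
w(U) = 35 + 7*U (w(U) = 7*(5 + U) = 35 + 7*U)
v = -5 (v = -5 + 0 = -5)
(T(w(-1)) + v)² = (0 - 5)² = (-5)² = 25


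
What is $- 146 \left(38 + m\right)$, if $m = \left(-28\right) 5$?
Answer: $14892$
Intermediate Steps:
$m = -140$
$- 146 \left(38 + m\right) = - 146 \left(38 - 140\right) = \left(-146\right) \left(-102\right) = 14892$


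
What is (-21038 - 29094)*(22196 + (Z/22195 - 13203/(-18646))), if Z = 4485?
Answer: -2002260355654226/1799339 ≈ -1.1128e+9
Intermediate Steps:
(-21038 - 29094)*(22196 + (Z/22195 - 13203/(-18646))) = (-21038 - 29094)*(22196 + (4485/22195 - 13203/(-18646))) = -50132*(22196 + (4485*(1/22195) - 13203*(-1/18646))) = -50132*(22196 + (39/193 + 13203/18646)) = -50132*(22196 + 3275373/3598678) = -50132*79879532261/3598678 = -2002260355654226/1799339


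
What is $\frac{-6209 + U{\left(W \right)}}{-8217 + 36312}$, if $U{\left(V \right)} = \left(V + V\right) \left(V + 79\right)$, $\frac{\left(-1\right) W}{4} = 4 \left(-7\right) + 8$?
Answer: $\frac{19231}{28095} \approx 0.6845$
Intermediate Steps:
$W = 80$ ($W = - 4 \left(4 \left(-7\right) + 8\right) = - 4 \left(-28 + 8\right) = \left(-4\right) \left(-20\right) = 80$)
$U{\left(V \right)} = 2 V \left(79 + V\right)$
$\frac{-6209 + U{\left(W \right)}}{-8217 + 36312} = \frac{-6209 + 2 \cdot 80 \left(79 + 80\right)}{-8217 + 36312} = \frac{-6209 + 2 \cdot 80 \cdot 159}{28095} = \left(-6209 + 25440\right) \frac{1}{28095} = 19231 \cdot \frac{1}{28095} = \frac{19231}{28095}$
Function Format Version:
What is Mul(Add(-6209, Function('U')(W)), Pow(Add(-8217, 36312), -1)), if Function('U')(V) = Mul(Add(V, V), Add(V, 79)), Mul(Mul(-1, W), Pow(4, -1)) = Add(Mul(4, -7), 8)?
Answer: Rational(19231, 28095) ≈ 0.68450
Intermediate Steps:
W = 80 (W = Mul(-4, Add(Mul(4, -7), 8)) = Mul(-4, Add(-28, 8)) = Mul(-4, -20) = 80)
Function('U')(V) = Mul(2, V, Add(79, V)) (Function('U')(V) = Mul(Mul(2, V), Add(79, V)) = Mul(2, V, Add(79, V)))
Mul(Add(-6209, Function('U')(W)), Pow(Add(-8217, 36312), -1)) = Mul(Add(-6209, Mul(2, 80, Add(79, 80))), Pow(Add(-8217, 36312), -1)) = Mul(Add(-6209, Mul(2, 80, 159)), Pow(28095, -1)) = Mul(Add(-6209, 25440), Rational(1, 28095)) = Mul(19231, Rational(1, 28095)) = Rational(19231, 28095)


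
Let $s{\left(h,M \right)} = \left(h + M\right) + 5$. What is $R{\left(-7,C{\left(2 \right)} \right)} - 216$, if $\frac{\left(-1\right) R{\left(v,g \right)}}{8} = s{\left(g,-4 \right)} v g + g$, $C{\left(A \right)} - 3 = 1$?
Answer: $872$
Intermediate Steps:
$s{\left(h,M \right)} = 5 + M + h$ ($s{\left(h,M \right)} = \left(M + h\right) + 5 = 5 + M + h$)
$C{\left(A \right)} = 4$ ($C{\left(A \right)} = 3 + 1 = 4$)
$R{\left(v,g \right)} = - 8 g - 8 g v \left(1 + g\right)$ ($R{\left(v,g \right)} = - 8 \left(\left(5 - 4 + g\right) v g + g\right) = - 8 \left(\left(1 + g\right) v g + g\right) = - 8 \left(v \left(1 + g\right) g + g\right) = - 8 \left(g v \left(1 + g\right) + g\right) = - 8 \left(g + g v \left(1 + g\right)\right) = - 8 g - 8 g v \left(1 + g\right)$)
$R{\left(-7,C{\left(2 \right)} \right)} - 216 = \left(-8\right) 4 \left(1 - 7 \left(1 + 4\right)\right) - 216 = \left(-8\right) 4 \left(1 - 35\right) - 216 = \left(-8\right) 4 \left(-34\right) - 216 = 1088 - 216 = 872$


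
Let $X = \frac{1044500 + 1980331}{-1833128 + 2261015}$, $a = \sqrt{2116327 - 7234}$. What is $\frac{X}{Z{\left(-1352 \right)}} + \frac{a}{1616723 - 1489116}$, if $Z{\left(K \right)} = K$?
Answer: $- \frac{1008277}{192834408} + \frac{\sqrt{2109093}}{127607} \approx 0.0061521$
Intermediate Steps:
$a = \sqrt{2109093} \approx 1452.3$
$X = \frac{1008277}{142629}$ ($X = \frac{3024831}{427887} = 3024831 \cdot \frac{1}{427887} = \frac{1008277}{142629} \approx 7.0692$)
$\frac{X}{Z{\left(-1352 \right)}} + \frac{a}{1616723 - 1489116} = \frac{1008277}{142629 \left(-1352\right)} + \frac{\sqrt{2109093}}{1616723 - 1489116} = \frac{1008277}{142629} \left(- \frac{1}{1352}\right) + \frac{\sqrt{2109093}}{1616723 - 1489116} = - \frac{1008277}{192834408} + \frac{\sqrt{2109093}}{127607}$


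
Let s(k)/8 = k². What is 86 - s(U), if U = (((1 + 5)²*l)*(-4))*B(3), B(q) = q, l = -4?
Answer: -23887786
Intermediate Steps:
U = 1728 (U = (((1 + 5)²*(-4))*(-4))*3 = ((6²*(-4))*(-4))*3 = ((36*(-4))*(-4))*3 = -144*(-4)*3 = 576*3 = 1728)
s(k) = 8*k²
86 - s(U) = 86 - 8*1728² = 86 - 8*2985984 = 86 - 1*23887872 = 86 - 23887872 = -23887786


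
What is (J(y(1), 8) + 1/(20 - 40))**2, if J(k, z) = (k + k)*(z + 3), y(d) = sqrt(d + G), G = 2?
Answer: 580801/400 - 11*sqrt(3)/5 ≈ 1448.2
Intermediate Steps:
y(d) = sqrt(2 + d) (y(d) = sqrt(d + 2) = sqrt(2 + d))
J(k, z) = 2*k*(3 + z) (J(k, z) = (2*k)*(3 + z) = 2*k*(3 + z))
(J(y(1), 8) + 1/(20 - 40))**2 = (2*sqrt(2 + 1)*(3 + 8) + 1/(20 - 40))**2 = (2*sqrt(3)*11 + 1/(-20))**2 = (22*sqrt(3) - 1/20)**2 = (-1/20 + 22*sqrt(3))**2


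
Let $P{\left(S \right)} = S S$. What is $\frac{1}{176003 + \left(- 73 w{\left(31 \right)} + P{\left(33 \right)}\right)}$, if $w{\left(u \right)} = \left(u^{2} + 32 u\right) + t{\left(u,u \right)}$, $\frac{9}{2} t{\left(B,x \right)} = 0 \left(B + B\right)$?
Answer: $\frac{1}{34523} \approx 2.8966 \cdot 10^{-5}$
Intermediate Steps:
$P{\left(S \right)} = S^{2}$
$t{\left(B,x \right)} = 0$ ($t{\left(B,x \right)} = \frac{2 \cdot 0 \left(B + B\right)}{9} = \frac{2 \cdot 0 \cdot 2 B}{9} = \frac{2}{9} \cdot 0 = 0$)
$w{\left(u \right)} = u^{2} + 32 u$ ($w{\left(u \right)} = \left(u^{2} + 32 u\right) + 0 = u^{2} + 32 u$)
$\frac{1}{176003 + \left(- 73 w{\left(31 \right)} + P{\left(33 \right)}\right)} = \frac{1}{176003 + \left(- 73 \cdot 31 \left(32 + 31\right) + 33^{2}\right)} = \frac{1}{176003 + \left(- 73 \cdot 31 \cdot 63 + 1089\right)} = \frac{1}{176003 + \left(\left(-73\right) 1953 + 1089\right)} = \frac{1}{176003 + \left(-142569 + 1089\right)} = \frac{1}{176003 - 141480} = \frac{1}{34523}$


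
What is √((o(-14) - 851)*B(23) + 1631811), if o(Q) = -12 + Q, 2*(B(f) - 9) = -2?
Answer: √1624795 ≈ 1274.7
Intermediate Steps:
B(f) = 8 (B(f) = 9 + (½)*(-2) = 9 - 1 = 8)
√((o(-14) - 851)*B(23) + 1631811) = √(((-12 - 14) - 851)*8 + 1631811) = √((-26 - 851)*8 + 1631811) = √(-877*8 + 1631811) = √(-7016 + 1631811) = √1624795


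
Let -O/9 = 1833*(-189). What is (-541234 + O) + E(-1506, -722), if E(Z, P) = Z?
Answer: 2575193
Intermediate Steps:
O = 3117933 (O = -16497*(-189) = -9*(-346437) = 3117933)
(-541234 + O) + E(-1506, -722) = (-541234 + 3117933) - 1506 = 2576699 - 1506 = 2575193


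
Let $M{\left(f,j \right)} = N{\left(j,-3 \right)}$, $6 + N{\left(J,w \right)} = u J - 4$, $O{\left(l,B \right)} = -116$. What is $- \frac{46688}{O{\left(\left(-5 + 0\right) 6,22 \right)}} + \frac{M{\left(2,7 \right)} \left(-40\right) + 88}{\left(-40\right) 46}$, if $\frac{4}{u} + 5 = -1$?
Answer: $\frac{349841}{870} \approx 402.12$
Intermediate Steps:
$u = - \frac{2}{3}$ ($u = \frac{4}{-5 - 1} = \frac{4}{-6} = 4 \left(- \frac{1}{6}\right) = - \frac{2}{3} \approx -0.66667$)
$N{\left(J,w \right)} = -10 - \frac{2 J}{3}$ ($N{\left(J,w \right)} = -6 - \left(4 + \frac{2 J}{3}\right) = -10 - \frac{2 J}{3}$)
$M{\left(f,j \right)} = -10 - \frac{2 j}{3}$
$- \frac{46688}{O{\left(\left(-5 + 0\right) 6,22 \right)}} + \frac{M{\left(2,7 \right)} \left(-40\right) + 88}{\left(-40\right) 46} = - \frac{46688}{-116} + \frac{\left(-10 - \frac{14}{3}\right) \left(-40\right) + 88}{\left(-40\right) 46} = \left(-46688\right) \left(- \frac{1}{116}\right) + \frac{\left(-10 - \frac{14}{3}\right) \left(-40\right) + 88}{-1840} = \frac{11672}{29} + \left(\left(- \frac{44}{3}\right) \left(-40\right) + 88\right) \left(- \frac{1}{1840}\right) = \frac{11672}{29} + \left(\frac{1760}{3} + 88\right) \left(- \frac{1}{1840}\right) = \frac{11672}{29} + \frac{2024}{3} \left(- \frac{1}{1840}\right) = \frac{11672}{29} - \frac{11}{30} = \frac{349841}{870}$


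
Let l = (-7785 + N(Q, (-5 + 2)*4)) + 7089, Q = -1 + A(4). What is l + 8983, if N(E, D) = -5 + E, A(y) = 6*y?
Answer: 8305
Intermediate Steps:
Q = 23 (Q = -1 + 6*4 = -1 + 24 = 23)
l = -678 (l = (-7785 + (-5 + 23)) + 7089 = (-7785 + 18) + 7089 = -7767 + 7089 = -678)
l + 8983 = -678 + 8983 = 8305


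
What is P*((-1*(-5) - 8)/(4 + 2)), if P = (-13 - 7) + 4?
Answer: 8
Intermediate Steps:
P = -16 (P = -20 + 4 = -16)
P*((-1*(-5) - 8)/(4 + 2)) = -16*(-1*(-5) - 8)/(4 + 2) = -16*(5 - 8)/6 = -(-48)/6 = -16*(-1/2) = 8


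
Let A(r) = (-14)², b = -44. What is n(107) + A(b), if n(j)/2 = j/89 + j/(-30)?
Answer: 255347/1335 ≈ 191.27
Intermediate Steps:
n(j) = -59*j/1335 (n(j) = 2*(j/89 + j/(-30)) = 2*(j*(1/89) + j*(-1/30)) = 2*(j/89 - j/30) = 2*(-59*j/2670) = -59*j/1335)
A(r) = 196
n(107) + A(b) = -59/1335*107 + 196 = -6313/1335 + 196 = 255347/1335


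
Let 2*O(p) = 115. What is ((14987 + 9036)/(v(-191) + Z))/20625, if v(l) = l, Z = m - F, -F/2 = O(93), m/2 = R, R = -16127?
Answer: -24023/666806250 ≈ -3.6027e-5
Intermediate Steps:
m = -32254 (m = 2*(-16127) = -32254)
O(p) = 115/2 (O(p) = (1/2)*115 = 115/2)
F = -115 (F = -2*115/2 = -115)
Z = -32139 (Z = -32254 - 1*(-115) = -32254 + 115 = -32139)
((14987 + 9036)/(v(-191) + Z))/20625 = ((14987 + 9036)/(-191 - 32139))/20625 = (24023/(-32330))*(1/20625) = (24023*(-1/32330))*(1/20625) = -24023/32330*1/20625 = -24023/666806250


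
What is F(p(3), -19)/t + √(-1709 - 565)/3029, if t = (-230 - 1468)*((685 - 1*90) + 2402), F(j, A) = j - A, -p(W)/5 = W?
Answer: -2/2544453 + I*√2274/3029 ≈ -7.8602e-7 + 0.015743*I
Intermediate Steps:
p(W) = -5*W
t = -5088906 (t = -1698*((685 - 90) + 2402) = -1698*(595 + 2402) = -1698*2997 = -5088906)
F(p(3), -19)/t + √(-1709 - 565)/3029 = (-5*3 - 1*(-19))/(-5088906) + √(-1709 - 565)/3029 = (-15 + 19)*(-1/5088906) + √(-2274)*(1/3029) = 4*(-1/5088906) + (I*√2274)*(1/3029) = -2/2544453 + I*√2274/3029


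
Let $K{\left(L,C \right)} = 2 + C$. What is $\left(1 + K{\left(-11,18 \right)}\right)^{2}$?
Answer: $441$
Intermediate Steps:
$\left(1 + K{\left(-11,18 \right)}\right)^{2} = \left(1 + \left(2 + 18\right)\right)^{2} = \left(1 + 20\right)^{2} = 21^{2} = 441$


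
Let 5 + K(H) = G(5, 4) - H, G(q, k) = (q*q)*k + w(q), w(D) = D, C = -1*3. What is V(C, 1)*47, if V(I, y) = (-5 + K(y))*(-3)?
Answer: -13254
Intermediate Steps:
C = -3
G(q, k) = q + k*q**2 (G(q, k) = (q*q)*k + q = q**2*k + q = k*q**2 + q = q + k*q**2)
K(H) = 100 - H (K(H) = -5 + (5*(1 + 4*5) - H) = -5 + (5*(1 + 20) - H) = -5 + (5*21 - H) = -5 + (105 - H) = 100 - H)
V(I, y) = -285 + 3*y (V(I, y) = (-5 + (100 - y))*(-3) = (95 - y)*(-3) = -285 + 3*y)
V(C, 1)*47 = (-285 + 3*1)*47 = (-285 + 3)*47 = -282*47 = -13254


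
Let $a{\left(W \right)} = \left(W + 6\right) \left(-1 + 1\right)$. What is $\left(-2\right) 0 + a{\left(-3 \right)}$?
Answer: $0$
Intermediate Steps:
$a{\left(W \right)} = 0$ ($a{\left(W \right)} = \left(6 + W\right) 0 = 0$)
$\left(-2\right) 0 + a{\left(-3 \right)} = \left(-2\right) 0 + 0 = 0 + 0 = 0$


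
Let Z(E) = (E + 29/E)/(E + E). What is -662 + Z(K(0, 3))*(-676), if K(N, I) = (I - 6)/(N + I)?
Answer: -10802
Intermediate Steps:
K(N, I) = (-6 + I)/(I + N)
Z(E) = (E + 29/E)/(2*E) (Z(E) = (E + 29/E)/((2*E)) = (E + 29/E)*(1/(2*E)) = (E + 29/E)/(2*E))
-662 + Z(K(0, 3))*(-676) = -662 + ((29 + ((-6 + 3)/(3 + 0))²)/(2*((-6 + 3)/(3 + 0))²))*(-676) = -662 + ((29 + (-3/3)²)/(2*(-3/3)²))*(-676) = -662 + ((29 + ((⅓)*(-3))²)/(2*((⅓)*(-3))²))*(-676) = -662 + ((½)*(29 + (-1)²)/(-1)²)*(-676) = -662 + ((½)*1*(29 + 1))*(-676) = -662 + ((½)*1*30)*(-676) = -662 + 15*(-676) = -662 - 10140 = -10802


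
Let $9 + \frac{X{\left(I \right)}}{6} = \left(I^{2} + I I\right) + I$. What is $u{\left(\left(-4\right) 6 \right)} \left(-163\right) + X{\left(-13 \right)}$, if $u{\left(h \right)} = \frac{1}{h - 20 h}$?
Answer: $\frac{864413}{456} \approx 1895.6$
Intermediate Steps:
$X{\left(I \right)} = -54 + 6 I + 12 I^{2}$ ($X{\left(I \right)} = -54 + 6 \left(\left(I^{2} + I I\right) + I\right) = -54 + 6 \left(\left(I^{2} + I^{2}\right) + I\right) = -54 + 6 \left(2 I^{2} + I\right) = -54 + 6 \left(I + 2 I^{2}\right) = -54 + \left(6 I + 12 I^{2}\right) = -54 + 6 I + 12 I^{2}$)
$u{\left(h \right)} = - \frac{1}{19 h}$ ($u{\left(h \right)} = \frac{1}{\left(-19\right) h} = - \frac{1}{19 h}$)
$u{\left(\left(-4\right) 6 \right)} \left(-163\right) + X{\left(-13 \right)} = - \frac{1}{19 \left(\left(-4\right) 6\right)} \left(-163\right) + \left(-54 + 6 \left(-13\right) + 12 \left(-13\right)^{2}\right) = - \frac{1}{19 \left(-24\right)} \left(-163\right) - -1896 = \left(- \frac{1}{19}\right) \left(- \frac{1}{24}\right) \left(-163\right) - -1896 = \frac{1}{456} \left(-163\right) + 1896 = - \frac{163}{456} + 1896 = \frac{864413}{456}$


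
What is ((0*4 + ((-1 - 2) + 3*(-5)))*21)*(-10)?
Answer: 3780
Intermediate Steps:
((0*4 + ((-1 - 2) + 3*(-5)))*21)*(-10) = ((0 + (-3 - 15))*21)*(-10) = ((0 - 18)*21)*(-10) = -18*21*(-10) = -378*(-10) = 3780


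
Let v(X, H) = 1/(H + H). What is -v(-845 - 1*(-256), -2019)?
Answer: 1/4038 ≈ 0.00024765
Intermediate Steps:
v(X, H) = 1/(2*H)
-v(-845 - 1*(-256), -2019) = -1/(2*(-2019)) = -(-1)/(2*2019) = -1*(-1/4038) = 1/4038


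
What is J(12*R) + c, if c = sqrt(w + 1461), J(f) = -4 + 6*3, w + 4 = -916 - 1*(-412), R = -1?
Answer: 14 + sqrt(953) ≈ 44.871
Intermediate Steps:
w = -508 (w = -4 + (-916 - 1*(-412)) = -4 + (-916 + 412) = -4 - 504 = -508)
J(f) = 14 (J(f) = -4 + 18 = 14)
c = sqrt(953) (c = sqrt(-508 + 1461) = sqrt(953) ≈ 30.871)
J(12*R) + c = 14 + sqrt(953)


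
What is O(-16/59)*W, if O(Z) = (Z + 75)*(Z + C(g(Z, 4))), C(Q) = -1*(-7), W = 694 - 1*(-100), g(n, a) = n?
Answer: 1389796162/3481 ≈ 3.9925e+5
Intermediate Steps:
W = 794 (W = 694 + 100 = 794)
C(Q) = 7
O(Z) = (7 + Z)*(75 + Z) (O(Z) = (Z + 75)*(Z + 7) = (75 + Z)*(7 + Z) = (7 + Z)*(75 + Z))
O(-16/59)*W = (525 + (-16/59)² + 82*(-16/59))*794 = (525 + 256/3481 - 1312/59)*794 = (1750373/3481)*794 = 1389796162/3481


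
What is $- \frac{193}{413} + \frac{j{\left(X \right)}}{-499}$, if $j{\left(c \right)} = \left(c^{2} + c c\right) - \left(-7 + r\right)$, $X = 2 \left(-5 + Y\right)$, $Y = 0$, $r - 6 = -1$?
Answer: $- \frac{179733}{206087} \approx -0.87212$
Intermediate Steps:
$r = 5$ ($r = 6 - 1 = 5$)
$X = -10$ ($X = 2 \left(-5 + 0\right) = 2 \left(-5\right) = -10$)
$j{\left(c \right)} = 2 + 2 c^{2}$ ($j{\left(c \right)} = \left(c^{2} + c c\right) + \left(7 - 5\right) = \left(c^{2} + c^{2}\right) + \left(7 - 5\right) = 2 c^{2} + 2 = 2 + 2 c^{2}$)
$- \frac{193}{413} + \frac{j{\left(X \right)}}{-499} = - \frac{193}{413} + \frac{2 + 2 \left(-10\right)^{2}}{-499} = \left(-193\right) \frac{1}{413} + \left(2 + 2 \cdot 100\right) \left(- \frac{1}{499}\right) = - \frac{193}{413} + \left(2 + 200\right) \left(- \frac{1}{499}\right) = - \frac{193}{413} + 202 \left(- \frac{1}{499}\right) = - \frac{193}{413} - \frac{202}{499} = - \frac{179733}{206087}$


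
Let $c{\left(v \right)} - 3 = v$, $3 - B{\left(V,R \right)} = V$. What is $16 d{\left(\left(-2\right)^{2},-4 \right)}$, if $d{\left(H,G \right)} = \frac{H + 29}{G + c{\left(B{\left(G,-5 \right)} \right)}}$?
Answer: $88$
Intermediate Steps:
$B{\left(V,R \right)} = 3 - V$
$c{\left(v \right)} = 3 + v$
$d{\left(H,G \right)} = \frac{29}{6} + \frac{H}{6}$ ($d{\left(H,G \right)} = \frac{H + 29}{G + \left(3 - \left(-3 + G\right)\right)} = \frac{29 + H}{G - \left(-6 + G\right)} = \frac{29 + H}{6} = \left(29 + H\right) \frac{1}{6} = \frac{29}{6} + \frac{H}{6}$)
$16 d{\left(\left(-2\right)^{2},-4 \right)} = 16 \left(\frac{29}{6} + \frac{\left(-2\right)^{2}}{6}\right) = 16 \left(\frac{29}{6} + \frac{1}{6} \cdot 4\right) = 16 \left(\frac{29}{6} + \frac{2}{3}\right) = 16 \cdot \frac{11}{2} = 88$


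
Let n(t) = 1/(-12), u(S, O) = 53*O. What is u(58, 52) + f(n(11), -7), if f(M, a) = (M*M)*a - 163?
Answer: 373385/144 ≈ 2593.0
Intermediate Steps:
n(t) = -1/12
f(M, a) = -163 + a*M² (f(M, a) = M²*a - 163 = a*M² - 163 = -163 + a*M²)
u(58, 52) + f(n(11), -7) = 53*52 + (-163 - 7*(-1/12)²) = 2756 + (-163 - 7*1/144) = 2756 + (-163 - 7/144) = 2756 - 23479/144 = 373385/144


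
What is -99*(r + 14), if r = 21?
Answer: -3465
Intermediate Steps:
-99*(r + 14) = -99*(21 + 14) = -99*35 = -11*315 = -3465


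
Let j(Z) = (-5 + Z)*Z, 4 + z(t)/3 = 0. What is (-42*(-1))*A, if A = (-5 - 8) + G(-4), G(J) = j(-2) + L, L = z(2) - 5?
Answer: -672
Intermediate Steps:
z(t) = -12 (z(t) = -12 + 3*0 = -12 + 0 = -12)
j(Z) = Z*(-5 + Z)
L = -17 (L = -12 - 5 = -17)
G(J) = -3 (G(J) = -2*(-5 - 2) - 17 = -2*(-7) - 17 = 14 - 17 = -3)
A = -16 (A = (-5 - 8) - 3 = -13 - 3 = -16)
(-42*(-1))*A = -42*(-1)*(-16) = 42*(-16) = -672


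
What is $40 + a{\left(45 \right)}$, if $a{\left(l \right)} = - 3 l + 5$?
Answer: $-90$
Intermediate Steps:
$a{\left(l \right)} = 5 - 3 l$
$40 + a{\left(45 \right)} = 40 + \left(5 - 135\right) = 40 - 130 = -90$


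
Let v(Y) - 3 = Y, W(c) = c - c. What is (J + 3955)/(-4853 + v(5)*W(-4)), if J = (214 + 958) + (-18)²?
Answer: -237/211 ≈ -1.1232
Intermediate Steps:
J = 1496 (J = 1172 + 324 = 1496)
W(c) = 0
v(Y) = 3 + Y
(J + 3955)/(-4853 + v(5)*W(-4)) = (1496 + 3955)/(-4853 + (3 + 5)*0) = 5451/(-4853 + 8*0) = 5451/(-4853 + 0) = 5451/(-4853) = 5451*(-1/4853) = -237/211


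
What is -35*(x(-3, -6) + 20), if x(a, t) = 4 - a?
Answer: -945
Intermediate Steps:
-35*(x(-3, -6) + 20) = -35*((4 - 1*(-3)) + 20) = -35*((4 + 3) + 20) = -35*(7 + 20) = -35*27 = -945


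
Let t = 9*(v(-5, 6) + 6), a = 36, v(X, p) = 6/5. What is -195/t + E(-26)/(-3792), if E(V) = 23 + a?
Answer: -103231/34128 ≈ -3.0248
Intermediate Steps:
v(X, p) = 6/5 (v(X, p) = 6*(⅕) = 6/5)
E(V) = 59 (E(V) = 23 + 36 = 59)
t = 324/5 (t = 9*(6/5 + 6) = 9*(36/5) = 324/5 ≈ 64.800)
-195/t + E(-26)/(-3792) = -195/324/5 + 59/(-3792) = -195*5/324 + 59*(-1/3792) = -325/108 - 59/3792 = -103231/34128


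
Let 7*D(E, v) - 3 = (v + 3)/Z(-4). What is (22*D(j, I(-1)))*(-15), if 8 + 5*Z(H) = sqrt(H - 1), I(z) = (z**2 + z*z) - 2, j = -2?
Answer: -9570/161 + 1650*I*sqrt(5)/161 ≈ -59.441 + 22.916*I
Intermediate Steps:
I(z) = -2 + 2*z**2 (I(z) = (z**2 + z**2) - 2 = 2*z**2 - 2 = -2 + 2*z**2)
Z(H) = -8/5 + sqrt(-1 + H)/5 (Z(H) = -8/5 + sqrt(H - 1)/5 = -8/5 + sqrt(-1 + H)/5)
D(E, v) = 3/7 + (3 + v)/(7*(-8/5 + I*sqrt(5)/5)) (D(E, v) = 3/7 + ((v + 3)/(-8/5 + sqrt(-1 - 4)/5))/7 = 3/7 + ((3 + v)/(-8/5 + sqrt(-5)/5))/7 = 3/7 + ((3 + v)/(-8/5 + (I*sqrt(5))/5))/7 = 3/7 + ((3 + v)/(-8/5 + I*sqrt(5)/5))/7 = 3/7 + (3 + v)/(7*(-8/5 + I*sqrt(5)/5)))
(22*D(j, I(-1)))*(-15) = (22*(29/161 - 40*(-2 + 2*(-1)**2)/483 - 5*I*sqrt(5)/161 - 5*I*(-2 + 2*(-1)**2)*sqrt(5)/483))*(-15) = (22*(29/161 - 40*(-2 + 2*1)/483 - 5*I*sqrt(5)/161 - 5*I*(-2 + 2*1)*sqrt(5)/483))*(-15) = (22*(29/161 - 40*(-2 + 2)/483 - 5*I*sqrt(5)/161 - 5*I*(-2 + 2)*sqrt(5)/483))*(-15) = (22*(29/161 - 40/483*0 - 5*I*sqrt(5)/161 - 5/483*I*0*sqrt(5)))*(-15) = (22*(29/161 + 0 - 5*I*sqrt(5)/161 + 0))*(-15) = (22*(29/161 - 5*I*sqrt(5)/161))*(-15) = (638/161 - 110*I*sqrt(5)/161)*(-15) = -9570/161 + 1650*I*sqrt(5)/161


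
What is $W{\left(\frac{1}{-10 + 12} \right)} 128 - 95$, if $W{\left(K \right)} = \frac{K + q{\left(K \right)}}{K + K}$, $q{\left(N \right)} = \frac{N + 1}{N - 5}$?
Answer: $- \frac{221}{3} \approx -73.667$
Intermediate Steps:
$q{\left(N \right)} = \frac{1 + N}{-5 + N}$
$W{\left(K \right)} = \frac{K + \frac{1 + K}{-5 + K}}{2 K}$ ($W{\left(K \right)} = \frac{K + \frac{1 + K}{-5 + K}}{K + K} = \frac{K + \frac{1 + K}{-5 + K}}{2 K}$)
$W{\left(\frac{1}{-10 + 12} \right)} 128 - 95 = \frac{1 + \frac{1}{-10 + 12} + \frac{-5 + \frac{1}{-10 + 12}}{-10 + 12}}{2 \frac{1}{-10 + 12} \left(-5 + \frac{1}{-10 + 12}\right)} 128 - 95 = \frac{1 + \frac{1}{2} + \frac{-5 + \frac{1}{2}}{2}}{2 \cdot \frac{1}{2} \left(-5 + \frac{1}{2}\right)} 128 - 95 = \frac{\frac{1}{\frac{1}{2}} \left(1 + \frac{1}{2} + \frac{-5 + \frac{1}{2}}{2}\right)}{2 \left(-5 + \frac{1}{2}\right)} 128 - 95 = \frac{1}{2} \cdot 2 \frac{1}{- \frac{9}{2}} \left(1 + \frac{1}{2} + \frac{1}{2} \left(- \frac{9}{2}\right)\right) 128 - 95 = \frac{1}{2} \cdot 2 \left(- \frac{2}{9}\right) \left(1 + \frac{1}{2} - \frac{9}{4}\right) 128 - 95 = \frac{1}{2} \cdot 2 \left(- \frac{2}{9}\right) \left(- \frac{3}{4}\right) 128 - 95 = \frac{1}{6} \cdot 128 - 95 = \frac{64}{3} - 95 = - \frac{221}{3}$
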